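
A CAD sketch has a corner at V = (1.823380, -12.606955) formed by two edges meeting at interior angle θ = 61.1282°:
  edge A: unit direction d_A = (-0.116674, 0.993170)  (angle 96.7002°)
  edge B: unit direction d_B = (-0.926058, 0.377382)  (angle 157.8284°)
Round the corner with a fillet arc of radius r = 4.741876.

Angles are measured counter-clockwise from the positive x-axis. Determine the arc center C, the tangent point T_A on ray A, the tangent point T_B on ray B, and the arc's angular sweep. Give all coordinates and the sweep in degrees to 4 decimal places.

center=(-3.8230,-5.1855) T_A=(0.8865,-4.6322) T_B=(-5.6124,-9.5767) sweep=118.8718

bisector direction at 127.2643° = (-0.605493,0.795851)
center distance |VC| = r/sin(θ/2) = 4.741876/sin(30.5641°) = 9.325187
C = V + |VC|·bis = (-3.8230,-5.1855)
T_A = V + ((C−V)·d_A)·d_A = V + 8.0296·d_A = (0.8865,-4.6322)
T_B = V + ((C−V)·d_B)·d_B = V + 8.0296·d_B = (-5.6124,-9.5767)
sweep = 180° − θ = 118.8718°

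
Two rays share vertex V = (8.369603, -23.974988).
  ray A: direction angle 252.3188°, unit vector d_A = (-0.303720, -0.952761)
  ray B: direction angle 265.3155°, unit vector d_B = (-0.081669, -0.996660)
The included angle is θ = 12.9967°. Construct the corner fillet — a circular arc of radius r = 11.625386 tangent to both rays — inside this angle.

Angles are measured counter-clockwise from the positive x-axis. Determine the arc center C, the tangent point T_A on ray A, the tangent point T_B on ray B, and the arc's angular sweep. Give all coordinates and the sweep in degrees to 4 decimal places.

center=(-11.5521,-124.7455) T_A=(-22.6284,-121.2146) T_B=(0.0344,-125.6949) sweep=167.0033

bisector direction at 258.8172° = (-0.193941,-0.981013)
center distance |VC| = r/sin(θ/2) = 11.625386/sin(6.4984°) = 102.720804
C = V + |VC|·bis = (-11.5521,-124.7455)
T_A = V + ((C−V)·d_A)·d_A = V + 102.0608·d_A = (-22.6284,-121.2146)
T_B = V + ((C−V)·d_B)·d_B = V + 102.0608·d_B = (0.0344,-125.6949)
sweep = 180° − θ = 167.0033°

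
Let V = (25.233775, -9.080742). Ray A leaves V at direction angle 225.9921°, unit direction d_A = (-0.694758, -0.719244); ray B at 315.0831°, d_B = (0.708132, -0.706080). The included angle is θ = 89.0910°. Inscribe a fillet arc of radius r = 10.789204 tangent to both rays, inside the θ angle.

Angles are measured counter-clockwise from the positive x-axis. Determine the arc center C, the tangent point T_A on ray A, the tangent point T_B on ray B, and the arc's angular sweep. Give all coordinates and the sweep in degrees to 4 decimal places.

center=(25.3781,-24.4608) T_A=(17.6180,-16.9649) T_B=(32.9961,-16.8206) sweep=90.9090

bisector direction at 270.5376° = (0.009383,-0.999956)
center distance |VC| = r/sin(θ/2) = 10.789204/sin(44.5455°) = 15.380729
C = V + |VC|·bis = (25.3781,-24.4608)
T_A = V + ((C−V)·d_A)·d_A = V + 10.9617·d_A = (17.6180,-16.9649)
T_B = V + ((C−V)·d_B)·d_B = V + 10.9617·d_B = (32.9961,-16.8206)
sweep = 180° − θ = 90.9090°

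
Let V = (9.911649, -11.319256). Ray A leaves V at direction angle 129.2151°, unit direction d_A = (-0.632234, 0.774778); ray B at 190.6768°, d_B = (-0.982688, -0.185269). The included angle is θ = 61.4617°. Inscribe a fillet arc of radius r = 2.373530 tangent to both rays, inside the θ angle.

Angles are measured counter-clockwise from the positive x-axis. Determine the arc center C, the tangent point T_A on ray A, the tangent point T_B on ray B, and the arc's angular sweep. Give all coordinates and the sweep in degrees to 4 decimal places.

center=(5.5484,-9.7265) T_A=(7.3874,-8.2259) T_B=(5.9882,-12.0590) sweep=118.5383

bisector direction at 159.9460° = (-0.939370,0.342906)
center distance |VC| = r/sin(θ/2) = 2.373530/sin(30.7309°) = 4.644820
C = V + |VC|·bis = (5.5484,-9.7265)
T_A = V + ((C−V)·d_A)·d_A = V + 3.9926·d_A = (7.3874,-8.2259)
T_B = V + ((C−V)·d_B)·d_B = V + 3.9926·d_B = (5.9882,-12.0590)
sweep = 180° − θ = 118.5383°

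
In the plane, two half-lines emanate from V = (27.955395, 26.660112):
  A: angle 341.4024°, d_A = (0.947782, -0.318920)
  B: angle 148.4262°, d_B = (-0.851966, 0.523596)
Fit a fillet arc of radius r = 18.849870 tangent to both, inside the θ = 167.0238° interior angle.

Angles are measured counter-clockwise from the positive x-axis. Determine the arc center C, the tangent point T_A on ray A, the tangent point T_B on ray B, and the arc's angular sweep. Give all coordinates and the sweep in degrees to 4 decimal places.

bisector direction at 64.9143° = (0.423973,0.905675)
center distance |VC| = r/sin(θ/2) = 18.849870/sin(83.5119°) = 18.971375
C = V + |VC|·bis = (35.9988,43.8420)
T_A = V + ((C−V)·d_A)·d_A = V + 2.1437·d_A = (29.9872,25.9764)
T_B = V + ((C−V)·d_B)·d_B = V + 2.1437·d_B = (26.1290,27.7825)
sweep = 180° − θ = 12.9762°

center=(35.9988,43.8420) T_A=(29.9872,25.9764) T_B=(26.1290,27.7825) sweep=12.9762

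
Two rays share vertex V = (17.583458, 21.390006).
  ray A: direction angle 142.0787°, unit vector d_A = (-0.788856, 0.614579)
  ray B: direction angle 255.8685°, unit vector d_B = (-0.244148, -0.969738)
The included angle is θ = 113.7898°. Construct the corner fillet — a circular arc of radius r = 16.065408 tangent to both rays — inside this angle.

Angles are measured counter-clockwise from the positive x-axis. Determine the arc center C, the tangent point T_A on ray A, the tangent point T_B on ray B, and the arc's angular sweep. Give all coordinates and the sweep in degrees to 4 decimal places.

center=(-0.5532,15.1544) T_A=(9.3202,27.8277) T_B=(15.0260,11.2321) sweep=66.2102

bisector direction at 198.9736° = (-0.945668,-0.325132)
center distance |VC| = r/sin(θ/2) = 16.065408/sin(56.8949°) = 19.178681
C = V + |VC|·bis = (-0.5532,15.1544)
T_A = V + ((C−V)·d_A)·d_A = V + 10.4749·d_A = (9.3202,27.8277)
T_B = V + ((C−V)·d_B)·d_B = V + 10.4749·d_B = (15.0260,11.2321)
sweep = 180° − θ = 66.2102°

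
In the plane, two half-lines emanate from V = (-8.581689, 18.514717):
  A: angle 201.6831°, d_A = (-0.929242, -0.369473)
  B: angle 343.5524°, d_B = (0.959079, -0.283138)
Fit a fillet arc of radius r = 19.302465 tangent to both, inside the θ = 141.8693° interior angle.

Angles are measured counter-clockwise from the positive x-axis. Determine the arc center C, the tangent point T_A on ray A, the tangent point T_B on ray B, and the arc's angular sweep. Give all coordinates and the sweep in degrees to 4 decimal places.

center=(-7.6489,-1.8867) T_A=(-14.7807,16.0500) T_B=(-2.1837,16.6259) sweep=38.1307

bisector direction at 272.6178° = (0.045672,-0.998956)
center distance |VC| = r/sin(θ/2) = 19.302465/sin(70.9347°) = 20.422720
C = V + |VC|·bis = (-7.6489,-1.8867)
T_A = V + ((C−V)·d_A)·d_A = V + 6.6710·d_A = (-14.7807,16.0500)
T_B = V + ((C−V)·d_B)·d_B = V + 6.6710·d_B = (-2.1837,16.6259)
sweep = 180° − θ = 38.1307°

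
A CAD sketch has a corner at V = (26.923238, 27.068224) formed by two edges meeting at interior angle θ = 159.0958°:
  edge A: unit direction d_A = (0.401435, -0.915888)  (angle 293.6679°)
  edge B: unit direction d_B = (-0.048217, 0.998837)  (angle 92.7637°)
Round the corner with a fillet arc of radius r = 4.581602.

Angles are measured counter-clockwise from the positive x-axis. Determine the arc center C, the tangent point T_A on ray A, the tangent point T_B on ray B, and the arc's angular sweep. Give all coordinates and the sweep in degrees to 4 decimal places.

bisector direction at 13.2158° = (0.973516,0.228619)
center distance |VC| = r/sin(θ/2) = 4.581602/sin(79.5479°) = 4.658908
C = V + |VC|·bis = (31.4588,28.1333)
T_A = V + ((C−V)·d_A)·d_A = V + 0.8452·d_A = (27.2625,26.2941)
T_B = V + ((C−V)·d_B)·d_B = V + 0.8452·d_B = (26.8825,27.9124)
sweep = 180° − θ = 20.9042°

center=(31.4588,28.1333) T_A=(27.2625,26.2941) T_B=(26.8825,27.9124) sweep=20.9042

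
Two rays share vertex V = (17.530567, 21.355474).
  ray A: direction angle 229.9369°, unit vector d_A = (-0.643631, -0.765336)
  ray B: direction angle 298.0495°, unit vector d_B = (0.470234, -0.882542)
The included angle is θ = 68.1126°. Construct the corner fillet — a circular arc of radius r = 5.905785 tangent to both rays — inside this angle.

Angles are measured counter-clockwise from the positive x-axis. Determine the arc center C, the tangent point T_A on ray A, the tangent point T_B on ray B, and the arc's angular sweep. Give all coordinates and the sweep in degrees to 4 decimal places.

bisector direction at 263.9932° = (-0.104646,-0.994509)
center distance |VC| = r/sin(θ/2) = 5.905785/sin(34.0563°) = 10.545908
C = V + |VC|·bis = (16.4270,10.8675)
T_A = V + ((C−V)·d_A)·d_A = V + 8.7372·d_A = (11.9071,14.6686)
T_B = V + ((C−V)·d_B)·d_B = V + 8.7372·d_B = (21.6391,13.6446)
sweep = 180° − θ = 111.8874°

center=(16.4270,10.8675) T_A=(11.9071,14.6686) T_B=(21.6391,13.6446) sweep=111.8874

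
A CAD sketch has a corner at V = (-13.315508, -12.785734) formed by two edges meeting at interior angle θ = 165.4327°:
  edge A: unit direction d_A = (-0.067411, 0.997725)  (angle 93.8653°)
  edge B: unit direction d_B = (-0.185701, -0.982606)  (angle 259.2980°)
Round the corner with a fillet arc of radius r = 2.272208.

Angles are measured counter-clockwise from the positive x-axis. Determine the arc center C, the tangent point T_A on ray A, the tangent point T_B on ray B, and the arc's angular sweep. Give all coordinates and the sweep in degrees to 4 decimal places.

center=(-15.6021,-12.6491) T_A=(-13.3351,-12.4960) T_B=(-13.3694,-13.0711) sweep=14.5673

bisector direction at 176.5817° = (-0.998221,0.059626)
center distance |VC| = r/sin(θ/2) = 2.272208/sin(82.7164°) = 2.290692
C = V + |VC|·bis = (-15.6021,-12.6491)
T_A = V + ((C−V)·d_A)·d_A = V + 0.2904·d_A = (-13.3351,-12.4960)
T_B = V + ((C−V)·d_B)·d_B = V + 0.2904·d_B = (-13.3694,-13.0711)
sweep = 180° − θ = 14.5673°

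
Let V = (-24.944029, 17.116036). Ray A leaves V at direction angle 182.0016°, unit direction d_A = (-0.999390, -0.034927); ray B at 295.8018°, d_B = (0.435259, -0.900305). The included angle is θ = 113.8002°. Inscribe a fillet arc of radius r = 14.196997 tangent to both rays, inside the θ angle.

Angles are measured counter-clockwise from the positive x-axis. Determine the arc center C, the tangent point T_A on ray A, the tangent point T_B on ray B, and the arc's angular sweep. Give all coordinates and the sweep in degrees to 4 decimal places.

bisector direction at 238.9017° = (-0.516508,-0.856282)
center distance |VC| = r/sin(θ/2) = 14.196997/sin(56.9001°) = 16.947193
C = V + |VC|·bis = (-33.6974,2.6045)
T_A = V + ((C−V)·d_A)·d_A = V + 9.2549·d_A = (-34.1933,16.7928)
T_B = V + ((C−V)·d_B)·d_B = V + 9.2549·d_B = (-20.9158,8.7838)
sweep = 180° − θ = 66.1998°

center=(-33.6974,2.6045) T_A=(-34.1933,16.7928) T_B=(-20.9158,8.7838) sweep=66.1998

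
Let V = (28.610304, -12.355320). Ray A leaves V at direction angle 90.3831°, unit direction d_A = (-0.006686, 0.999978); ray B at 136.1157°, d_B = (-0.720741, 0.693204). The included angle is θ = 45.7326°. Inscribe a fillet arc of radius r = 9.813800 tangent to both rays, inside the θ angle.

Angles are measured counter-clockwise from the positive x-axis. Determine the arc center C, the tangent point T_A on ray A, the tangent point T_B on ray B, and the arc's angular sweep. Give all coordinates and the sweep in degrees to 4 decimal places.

center=(18.6411,10.8492) T_A=(28.4547,10.9149) T_B=(11.8382,3.7760) sweep=134.2674

bisector direction at 113.2494° = (-0.394734,0.918795)
center distance |VC| = r/sin(θ/2) = 9.813800/sin(22.8663°) = 25.255412
C = V + |VC|·bis = (18.6411,10.8492)
T_A = V + ((C−V)·d_A)·d_A = V + 23.2707·d_A = (28.4547,10.9149)
T_B = V + ((C−V)·d_B)·d_B = V + 23.2707·d_B = (11.8382,3.7760)
sweep = 180° − θ = 134.2674°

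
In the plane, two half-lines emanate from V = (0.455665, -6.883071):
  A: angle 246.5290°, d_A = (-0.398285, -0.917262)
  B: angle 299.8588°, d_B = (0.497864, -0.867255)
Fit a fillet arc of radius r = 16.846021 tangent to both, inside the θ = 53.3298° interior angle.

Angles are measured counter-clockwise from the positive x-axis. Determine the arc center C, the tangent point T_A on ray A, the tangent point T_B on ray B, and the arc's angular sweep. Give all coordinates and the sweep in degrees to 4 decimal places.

bisector direction at 273.1939° = (0.055715,-0.998447)
center distance |VC| = r/sin(θ/2) = 16.846021/sin(26.6649°) = 37.538071
C = V + |VC|·bis = (2.5471,-44.3628)
T_A = V + ((C−V)·d_A)·d_A = V + 33.5458·d_A = (-12.9051,-37.6533)
T_B = V + ((C−V)·d_B)·d_B = V + 33.5458·d_B = (17.1569,-35.9758)
sweep = 180° − θ = 126.6702°

center=(2.5471,-44.3628) T_A=(-12.9051,-37.6533) T_B=(17.1569,-35.9758) sweep=126.6702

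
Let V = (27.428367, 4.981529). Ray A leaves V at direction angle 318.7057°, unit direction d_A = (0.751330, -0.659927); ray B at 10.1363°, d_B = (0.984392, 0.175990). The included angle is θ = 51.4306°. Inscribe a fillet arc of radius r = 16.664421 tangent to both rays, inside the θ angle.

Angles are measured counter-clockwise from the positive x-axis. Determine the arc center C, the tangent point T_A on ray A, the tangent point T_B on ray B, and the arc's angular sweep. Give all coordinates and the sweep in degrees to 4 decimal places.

bisector direction at 344.4210° = (0.963261,-0.268567)
center distance |VC| = r/sin(θ/2) = 16.664421/sin(25.7153°) = 38.406160
C = V + |VC|·bis = (64.4235,-5.3331)
T_A = V + ((C−V)·d_A)·d_A = V + 34.6025·d_A = (53.4262,-17.8536)
T_B = V + ((C−V)·d_B)·d_B = V + 34.6025·d_B = (61.4907,11.0712)
sweep = 180° − θ = 128.5694°

center=(64.4235,-5.3331) T_A=(53.4262,-17.8536) T_B=(61.4907,11.0712) sweep=128.5694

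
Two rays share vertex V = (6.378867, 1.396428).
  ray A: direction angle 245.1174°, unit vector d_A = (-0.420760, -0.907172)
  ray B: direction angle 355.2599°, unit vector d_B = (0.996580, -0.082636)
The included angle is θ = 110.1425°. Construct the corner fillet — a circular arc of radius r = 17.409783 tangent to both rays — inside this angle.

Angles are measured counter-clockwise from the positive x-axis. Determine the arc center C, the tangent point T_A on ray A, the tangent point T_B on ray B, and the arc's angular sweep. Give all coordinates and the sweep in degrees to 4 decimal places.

bisector direction at 300.1886° = (0.502849,-0.864374)
center distance |VC| = r/sin(θ/2) = 17.409783/sin(55.0712°) = 21.234947
C = V + |VC|·bis = (17.0568,-16.9585)
T_A = V + ((C−V)·d_A)·d_A = V + 12.1582·d_A = (1.2632,-9.6332)
T_B = V + ((C−V)·d_B)·d_B = V + 12.1582·d_B = (18.4955,0.3917)
sweep = 180° − θ = 69.8575°

center=(17.0568,-16.9585) T_A=(1.2632,-9.6332) T_B=(18.4955,0.3917) sweep=69.8575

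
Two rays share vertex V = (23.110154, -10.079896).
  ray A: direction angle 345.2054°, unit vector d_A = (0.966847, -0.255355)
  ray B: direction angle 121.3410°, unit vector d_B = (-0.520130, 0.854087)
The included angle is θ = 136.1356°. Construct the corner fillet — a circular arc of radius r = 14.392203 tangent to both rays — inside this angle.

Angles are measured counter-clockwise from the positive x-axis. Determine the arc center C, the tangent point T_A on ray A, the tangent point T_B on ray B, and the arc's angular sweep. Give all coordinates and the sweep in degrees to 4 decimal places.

bisector direction at 53.2732° = (0.598000,0.801496)
center distance |VC| = r/sin(θ/2) = 14.392203/sin(68.0678°) = 15.515084
C = V + |VC|·bis = (32.3882,2.3554)
T_A = V + ((C−V)·d_A)·d_A = V + 5.7950·d_A = (28.7131,-11.5597)
T_B = V + ((C−V)·d_B)·d_B = V + 5.7950·d_B = (20.0960,-5.1304)
sweep = 180° − θ = 43.8644°

center=(32.3882,2.3554) T_A=(28.7131,-11.5597) T_B=(20.0960,-5.1304) sweep=43.8644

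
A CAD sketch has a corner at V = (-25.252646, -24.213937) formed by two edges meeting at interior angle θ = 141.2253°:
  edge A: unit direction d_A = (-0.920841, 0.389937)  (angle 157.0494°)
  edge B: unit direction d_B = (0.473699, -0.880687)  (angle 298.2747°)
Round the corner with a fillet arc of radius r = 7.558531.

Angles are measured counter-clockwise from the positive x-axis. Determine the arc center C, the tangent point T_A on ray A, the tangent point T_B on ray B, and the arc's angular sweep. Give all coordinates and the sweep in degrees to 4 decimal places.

center=(-30.6493,-30.1369) T_A=(-27.7020,-23.1767) T_B=(-23.9927,-26.5565) sweep=38.7747

bisector direction at 227.6620° = (-0.673502,-0.739185)
center distance |VC| = r/sin(θ/2) = 7.558531/sin(70.6127°) = 8.012894
C = V + |VC|·bis = (-30.6493,-30.1369)
T_A = V + ((C−V)·d_A)·d_A = V + 2.6599·d_A = (-27.7020,-23.1767)
T_B = V + ((C−V)·d_B)·d_B = V + 2.6599·d_B = (-23.9927,-26.5565)
sweep = 180° − θ = 38.7747°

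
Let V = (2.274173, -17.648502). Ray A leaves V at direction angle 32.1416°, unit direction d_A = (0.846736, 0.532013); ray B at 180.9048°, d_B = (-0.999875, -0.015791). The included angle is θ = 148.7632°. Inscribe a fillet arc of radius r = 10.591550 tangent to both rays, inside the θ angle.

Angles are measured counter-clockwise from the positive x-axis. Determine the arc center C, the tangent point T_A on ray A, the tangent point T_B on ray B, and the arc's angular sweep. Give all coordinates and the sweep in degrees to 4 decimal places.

center=(-0.8536,-7.1050) T_A=(4.7813,-16.0733) T_B=(-0.6863,-17.6953) sweep=31.2368

bisector direction at 106.5232° = (-0.284404,0.958705)
center distance |VC| = r/sin(θ/2) = 10.591550/sin(74.3816°) = 10.997625
C = V + |VC|·bis = (-0.8536,-7.1050)
T_A = V + ((C−V)·d_A)·d_A = V + 2.9609·d_A = (4.7813,-16.0733)
T_B = V + ((C−V)·d_B)·d_B = V + 2.9609·d_B = (-0.6863,-17.6953)
sweep = 180° − θ = 31.2368°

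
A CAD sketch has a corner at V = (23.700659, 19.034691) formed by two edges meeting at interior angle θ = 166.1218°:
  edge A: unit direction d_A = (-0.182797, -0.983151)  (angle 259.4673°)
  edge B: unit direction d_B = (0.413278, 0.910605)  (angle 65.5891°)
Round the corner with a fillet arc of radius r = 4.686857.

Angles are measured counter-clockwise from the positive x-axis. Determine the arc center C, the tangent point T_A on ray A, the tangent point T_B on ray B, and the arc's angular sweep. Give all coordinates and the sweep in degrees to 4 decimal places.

bisector direction at 342.5282° = (0.953865,-0.300236)
center distance |VC| = r/sin(θ/2) = 4.686857/sin(83.0609°) = 4.721441
C = V + |VC|·bis = (28.2043,17.6171)
T_A = V + ((C−V)·d_A)·d_A = V + 0.5704·d_A = (23.5964,18.4739)
T_B = V + ((C−V)·d_B)·d_B = V + 0.5704·d_B = (23.9364,19.5541)
sweep = 180° − θ = 13.8782°

center=(28.2043,17.6171) T_A=(23.5964,18.4739) T_B=(23.9364,19.5541) sweep=13.8782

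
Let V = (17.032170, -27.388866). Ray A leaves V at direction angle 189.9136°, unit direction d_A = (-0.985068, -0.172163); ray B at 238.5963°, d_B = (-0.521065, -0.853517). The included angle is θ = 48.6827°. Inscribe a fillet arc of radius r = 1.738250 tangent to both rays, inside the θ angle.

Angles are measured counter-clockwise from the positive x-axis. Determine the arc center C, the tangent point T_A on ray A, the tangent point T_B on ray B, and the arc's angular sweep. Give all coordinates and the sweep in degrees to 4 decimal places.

center=(13.5464,-29.7627) T_A=(13.2471,-28.0504) T_B=(15.0300,-30.6684) sweep=131.3173

bisector direction at 214.2550° = (-0.826541,-0.562876)
center distance |VC| = r/sin(θ/2) = 1.738250/sin(24.3413°) = 4.217293
C = V + |VC|·bis = (13.5464,-29.7627)
T_A = V + ((C−V)·d_A)·d_A = V + 3.8424·d_A = (13.2471,-28.0504)
T_B = V + ((C−V)·d_B)·d_B = V + 3.8424·d_B = (15.0300,-30.6684)
sweep = 180° − θ = 131.3173°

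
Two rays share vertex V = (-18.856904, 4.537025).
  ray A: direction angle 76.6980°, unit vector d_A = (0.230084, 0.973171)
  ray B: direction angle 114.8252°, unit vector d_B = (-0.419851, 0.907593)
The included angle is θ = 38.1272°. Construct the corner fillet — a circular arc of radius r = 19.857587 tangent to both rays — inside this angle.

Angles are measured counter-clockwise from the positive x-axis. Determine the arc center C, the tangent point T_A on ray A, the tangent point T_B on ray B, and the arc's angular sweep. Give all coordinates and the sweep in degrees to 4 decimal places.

bisector direction at 95.7616° = (-0.100389,0.994948)
center distance |VC| = r/sin(θ/2) = 19.857587/sin(19.0636°) = 60.797681
C = V + |VC|·bis = (-24.9604,65.0276)
T_A = V + ((C−V)·d_A)·d_A = V + 57.4633·d_A = (-5.6355,60.4587)
T_B = V + ((C−V)·d_B)·d_B = V + 57.4633·d_B = (-42.9830,56.6903)
sweep = 180° − θ = 141.8728°

center=(-24.9604,65.0276) T_A=(-5.6355,60.4587) T_B=(-42.9830,56.6903) sweep=141.8728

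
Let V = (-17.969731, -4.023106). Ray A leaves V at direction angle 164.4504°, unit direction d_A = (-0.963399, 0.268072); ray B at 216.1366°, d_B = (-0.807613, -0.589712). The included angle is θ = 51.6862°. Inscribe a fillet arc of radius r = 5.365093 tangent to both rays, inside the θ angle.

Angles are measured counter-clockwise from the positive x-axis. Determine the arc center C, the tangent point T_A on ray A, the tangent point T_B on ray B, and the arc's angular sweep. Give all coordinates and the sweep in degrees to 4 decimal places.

bisector direction at 190.2935° = (-0.983905,-0.178691)
center distance |VC| = r/sin(θ/2) = 5.365093/sin(25.8431°) = 12.307850
C = V + |VC|·bis = (-30.0795,-6.2224)
T_A = V + ((C−V)·d_A)·d_A = V + 11.0770·d_A = (-28.6413,-1.0537)
T_B = V + ((C−V)·d_B)·d_B = V + 11.0770·d_B = (-26.9156,-10.5553)
sweep = 180° − θ = 128.3138°

center=(-30.0795,-6.2224) T_A=(-28.6413,-1.0537) T_B=(-26.9156,-10.5553) sweep=128.3138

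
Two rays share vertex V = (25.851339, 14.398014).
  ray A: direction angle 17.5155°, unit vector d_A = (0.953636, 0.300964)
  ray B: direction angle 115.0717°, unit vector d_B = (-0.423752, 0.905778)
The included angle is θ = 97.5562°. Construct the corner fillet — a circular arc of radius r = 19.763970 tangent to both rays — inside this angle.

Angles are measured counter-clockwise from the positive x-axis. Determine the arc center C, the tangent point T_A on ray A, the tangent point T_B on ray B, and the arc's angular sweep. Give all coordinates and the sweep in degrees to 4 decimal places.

center=(36.4157,38.4569) T_A=(42.3639,19.6093) T_B=(18.5139,30.0819) sweep=82.4438

bisector direction at 66.2936° = (0.402050,0.915618)
center distance |VC| = r/sin(θ/2) = 19.763970/sin(48.7781°) = 26.276177
C = V + |VC|·bis = (36.4157,38.4569)
T_A = V + ((C−V)·d_A)·d_A = V + 17.3154·d_A = (42.3639,19.6093)
T_B = V + ((C−V)·d_B)·d_B = V + 17.3154·d_B = (18.5139,30.0819)
sweep = 180° − θ = 82.4438°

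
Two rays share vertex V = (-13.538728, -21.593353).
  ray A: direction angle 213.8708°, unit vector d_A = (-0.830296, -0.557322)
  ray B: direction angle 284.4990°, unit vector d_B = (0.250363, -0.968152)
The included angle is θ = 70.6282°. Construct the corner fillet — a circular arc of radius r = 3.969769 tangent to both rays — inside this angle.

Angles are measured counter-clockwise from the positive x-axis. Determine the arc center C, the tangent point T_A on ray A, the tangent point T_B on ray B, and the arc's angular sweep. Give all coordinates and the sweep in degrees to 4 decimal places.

center=(-15.9791,-28.0125) T_A=(-18.1915,-24.7165) T_B=(-12.1357,-27.0187) sweep=109.3718

bisector direction at 249.1849° = (-0.355353,-0.934732)
center distance |VC| = r/sin(θ/2) = 3.969769/sin(35.3141°) = 6.867418
C = V + |VC|·bis = (-15.9791,-28.0125)
T_A = V + ((C−V)·d_A)·d_A = V + 5.6038·d_A = (-18.1915,-24.7165)
T_B = V + ((C−V)·d_B)·d_B = V + 5.6038·d_B = (-12.1357,-27.0187)
sweep = 180° − θ = 109.3718°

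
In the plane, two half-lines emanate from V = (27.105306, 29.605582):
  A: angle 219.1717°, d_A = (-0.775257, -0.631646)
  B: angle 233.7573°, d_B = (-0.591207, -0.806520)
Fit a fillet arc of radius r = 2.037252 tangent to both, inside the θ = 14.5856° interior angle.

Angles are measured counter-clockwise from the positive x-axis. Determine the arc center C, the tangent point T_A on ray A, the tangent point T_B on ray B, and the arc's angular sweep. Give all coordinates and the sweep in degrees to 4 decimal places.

center=(16.0507,17.9709) T_A=(14.7639,19.5503) T_B=(17.6938,16.7665) sweep=165.4144

bisector direction at 226.4645° = (-0.688804,-0.724948)
center distance |VC| = r/sin(θ/2) = 2.037252/sin(7.2928°) = 16.048941
C = V + |VC|·bis = (16.0507,17.9709)
T_A = V + ((C−V)·d_A)·d_A = V + 15.9191·d_A = (14.7639,19.5503)
T_B = V + ((C−V)·d_B)·d_B = V + 15.9191·d_B = (17.6938,16.7665)
sweep = 180° − θ = 165.4144°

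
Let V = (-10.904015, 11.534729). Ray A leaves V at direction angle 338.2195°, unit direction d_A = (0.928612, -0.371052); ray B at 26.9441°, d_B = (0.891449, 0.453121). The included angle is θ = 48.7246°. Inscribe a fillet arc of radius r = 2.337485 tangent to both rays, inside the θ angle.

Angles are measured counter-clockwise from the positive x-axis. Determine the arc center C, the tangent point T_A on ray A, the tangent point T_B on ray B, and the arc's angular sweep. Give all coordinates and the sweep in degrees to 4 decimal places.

center=(-5.2432,11.7900) T_A=(-6.1105,9.6194) T_B=(-6.3024,13.8737) sweep=131.2754

bisector direction at 2.5818° = (0.998985,0.045046)
center distance |VC| = r/sin(θ/2) = 2.337485/sin(24.3623°) = 5.666560
C = V + |VC|·bis = (-5.2432,11.7900)
T_A = V + ((C−V)·d_A)·d_A = V + 5.1620·d_A = (-6.1105,9.6194)
T_B = V + ((C−V)·d_B)·d_B = V + 5.1620·d_B = (-6.3024,13.8737)
sweep = 180° − θ = 131.2754°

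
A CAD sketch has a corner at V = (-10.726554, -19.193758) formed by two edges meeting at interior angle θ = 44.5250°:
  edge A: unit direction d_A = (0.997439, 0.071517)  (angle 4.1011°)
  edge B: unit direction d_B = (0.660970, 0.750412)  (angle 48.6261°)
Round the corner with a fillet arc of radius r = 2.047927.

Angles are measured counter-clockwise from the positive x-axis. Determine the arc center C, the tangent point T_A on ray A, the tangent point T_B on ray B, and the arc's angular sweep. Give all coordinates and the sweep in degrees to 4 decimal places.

bisector direction at 26.3636° = (0.895994,0.444066)
center distance |VC| = r/sin(θ/2) = 2.047927/sin(22.2625°) = 5.405633
C = V + |VC|·bis = (-5.8831,-16.7933)
T_A = V + ((C−V)·d_A)·d_A = V + 5.0027·d_A = (-5.7367,-18.8360)
T_B = V + ((C−V)·d_B)·d_B = V + 5.0027·d_B = (-7.4199,-15.4397)
sweep = 180° − θ = 135.4750°

center=(-5.8831,-16.7933) T_A=(-5.7367,-18.8360) T_B=(-7.4199,-15.4397) sweep=135.4750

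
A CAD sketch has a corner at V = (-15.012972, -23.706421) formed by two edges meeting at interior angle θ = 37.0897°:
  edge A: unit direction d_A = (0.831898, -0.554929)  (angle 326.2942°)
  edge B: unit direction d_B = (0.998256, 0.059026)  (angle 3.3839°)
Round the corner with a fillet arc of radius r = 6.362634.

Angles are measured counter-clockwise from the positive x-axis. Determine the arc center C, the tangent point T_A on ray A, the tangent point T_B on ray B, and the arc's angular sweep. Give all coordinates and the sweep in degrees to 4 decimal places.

bisector direction at 344.8390° = (0.965195,-0.261531)
center distance |VC| = r/sin(θ/2) = 6.362634/sin(18.5449°) = 20.005333
C = V + |VC|·bis = (4.2961,-28.9384)
T_A = V + ((C−V)·d_A)·d_A = V + 18.9666·d_A = (0.7653,-34.2315)
T_B = V + ((C−V)·d_B)·d_B = V + 18.9666·d_B = (3.9205,-22.5869)
sweep = 180° − θ = 142.9103°

center=(4.2961,-28.9384) T_A=(0.7653,-34.2315) T_B=(3.9205,-22.5869) sweep=142.9103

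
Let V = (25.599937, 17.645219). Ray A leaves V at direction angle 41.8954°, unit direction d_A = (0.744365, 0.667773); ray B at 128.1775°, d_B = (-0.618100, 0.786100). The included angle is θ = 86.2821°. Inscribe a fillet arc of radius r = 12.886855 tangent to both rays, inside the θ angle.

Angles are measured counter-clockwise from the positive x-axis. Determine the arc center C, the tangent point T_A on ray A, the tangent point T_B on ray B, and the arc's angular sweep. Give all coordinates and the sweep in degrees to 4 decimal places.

center=(27.2305,36.4206) T_A=(35.8360,26.8281) T_B=(17.1002,28.4552) sweep=93.7179

bisector direction at 85.0365° = (0.086522,0.996250)
center distance |VC| = r/sin(θ/2) = 12.886855/sin(43.1410°) = 18.846032
C = V + |VC|·bis = (27.2305,36.4206)
T_A = V + ((C−V)·d_A)·d_A = V + 13.7514·d_A = (35.8360,26.8281)
T_B = V + ((C−V)·d_B)·d_B = V + 13.7514·d_B = (17.1002,28.4552)
sweep = 180° − θ = 93.7179°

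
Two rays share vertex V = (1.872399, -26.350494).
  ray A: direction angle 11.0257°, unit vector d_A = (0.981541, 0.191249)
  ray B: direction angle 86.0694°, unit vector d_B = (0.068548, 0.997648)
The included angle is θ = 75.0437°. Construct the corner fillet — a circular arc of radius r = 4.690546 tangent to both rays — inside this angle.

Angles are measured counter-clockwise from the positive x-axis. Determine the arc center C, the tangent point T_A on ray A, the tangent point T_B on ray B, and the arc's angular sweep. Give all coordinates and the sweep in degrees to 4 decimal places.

bisector direction at 48.5476° = (0.661998,0.749505)
center distance |VC| = r/sin(θ/2) = 4.690546/sin(37.5219°) = 7.701237
C = V + |VC|·bis = (6.9706,-20.5784)
T_A = V + ((C−V)·d_A)·d_A = V + 6.1080·d_A = (7.8677,-25.1823)
T_B = V + ((C−V)·d_B)·d_B = V + 6.1080·d_B = (2.2911,-20.2568)
sweep = 180° − θ = 104.9563°

center=(6.9706,-20.5784) T_A=(7.8677,-25.1823) T_B=(2.2911,-20.2568) sweep=104.9563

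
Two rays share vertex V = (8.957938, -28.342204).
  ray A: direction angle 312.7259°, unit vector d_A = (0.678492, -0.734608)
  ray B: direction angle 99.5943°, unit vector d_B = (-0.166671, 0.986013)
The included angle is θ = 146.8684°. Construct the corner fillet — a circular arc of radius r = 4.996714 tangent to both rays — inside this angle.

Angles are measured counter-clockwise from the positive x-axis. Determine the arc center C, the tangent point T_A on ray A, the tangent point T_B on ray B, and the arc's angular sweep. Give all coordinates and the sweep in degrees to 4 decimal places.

center=(13.6370,-26.0439) T_A=(9.9664,-29.4341) T_B=(8.7102,-26.8767) sweep=33.1316

bisector direction at 26.1601° = (0.897566,0.440881)
center distance |VC| = r/sin(θ/2) = 4.996714/sin(73.4342°) = 5.213094
C = V + |VC|·bis = (13.6370,-26.0439)
T_A = V + ((C−V)·d_A)·d_A = V + 1.4863·d_A = (9.9664,-29.4341)
T_B = V + ((C−V)·d_B)·d_B = V + 1.4863·d_B = (8.7102,-26.8767)
sweep = 180° − θ = 33.1316°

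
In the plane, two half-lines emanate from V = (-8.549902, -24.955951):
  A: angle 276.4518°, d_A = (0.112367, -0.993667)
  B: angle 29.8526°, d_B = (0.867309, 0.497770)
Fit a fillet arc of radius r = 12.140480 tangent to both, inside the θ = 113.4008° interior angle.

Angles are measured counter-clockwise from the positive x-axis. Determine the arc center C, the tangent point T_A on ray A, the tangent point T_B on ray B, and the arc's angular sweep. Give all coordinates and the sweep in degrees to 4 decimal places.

bisector direction at 333.1522° = (0.892209,-0.451622)
center distance |VC| = r/sin(θ/2) = 12.140480/sin(56.7004°) = 14.525386
C = V + |VC|·bis = (4.4098,-31.5159)
T_A = V + ((C−V)·d_A)·d_A = V + 7.9747·d_A = (-7.6538,-32.8801)
T_B = V + ((C−V)·d_B)·d_B = V + 7.9747·d_B = (-1.6334,-20.9864)
sweep = 180° − θ = 66.5992°

center=(4.4098,-31.5159) T_A=(-7.6538,-32.8801) T_B=(-1.6334,-20.9864) sweep=66.5992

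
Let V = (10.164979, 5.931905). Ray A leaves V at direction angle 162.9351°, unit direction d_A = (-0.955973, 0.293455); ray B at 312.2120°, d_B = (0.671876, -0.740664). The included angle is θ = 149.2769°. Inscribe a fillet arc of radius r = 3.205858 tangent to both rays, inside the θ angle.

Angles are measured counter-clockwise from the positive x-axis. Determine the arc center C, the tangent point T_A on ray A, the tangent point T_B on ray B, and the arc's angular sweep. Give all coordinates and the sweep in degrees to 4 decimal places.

center=(8.3823,3.1256) T_A=(9.3230,6.1904) T_B=(10.7567,5.2796) sweep=30.7231

bisector direction at 237.5736° = (-0.536217,-0.844080)
center distance |VC| = r/sin(θ/2) = 3.205858/sin(74.6385°) = 3.324636
C = V + |VC|·bis = (8.3823,3.1256)
T_A = V + ((C−V)·d_A)·d_A = V + 0.8807·d_A = (9.3230,6.1904)
T_B = V + ((C−V)·d_B)·d_B = V + 0.8807·d_B = (10.7567,5.2796)
sweep = 180° − θ = 30.7231°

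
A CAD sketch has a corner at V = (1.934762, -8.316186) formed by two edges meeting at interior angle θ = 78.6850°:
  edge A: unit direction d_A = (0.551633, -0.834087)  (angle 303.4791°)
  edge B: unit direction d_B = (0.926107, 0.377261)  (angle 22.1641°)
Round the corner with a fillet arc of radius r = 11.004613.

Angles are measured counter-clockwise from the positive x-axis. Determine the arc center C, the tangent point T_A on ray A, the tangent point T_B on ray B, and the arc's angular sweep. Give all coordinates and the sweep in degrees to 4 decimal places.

center=(18.5191,-13.4430) T_A=(9.3403,-19.5135) T_B=(14.3675,-3.2516) sweep=101.3150

bisector direction at 342.8216° = (0.955390,-0.295348)
center distance |VC| = r/sin(θ/2) = 11.004613/sin(39.3425°) = 17.358674
C = V + |VC|·bis = (18.5191,-13.4430)
T_A = V + ((C−V)·d_A)·d_A = V + 13.4247·d_A = (9.3403,-19.5135)
T_B = V + ((C−V)·d_B)·d_B = V + 13.4247·d_B = (14.3675,-3.2516)
sweep = 180° − θ = 101.3150°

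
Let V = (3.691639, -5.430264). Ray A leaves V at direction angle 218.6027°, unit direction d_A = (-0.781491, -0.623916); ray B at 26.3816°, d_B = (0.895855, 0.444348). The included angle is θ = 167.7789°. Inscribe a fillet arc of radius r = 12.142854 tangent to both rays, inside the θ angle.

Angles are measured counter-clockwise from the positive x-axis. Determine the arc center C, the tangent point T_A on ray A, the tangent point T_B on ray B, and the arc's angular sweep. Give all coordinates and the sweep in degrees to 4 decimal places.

bisector direction at 302.4922° = (0.537184,-0.843465)
center distance |VC| = r/sin(θ/2) = 12.142854/sin(83.8894°) = 12.212240
C = V + |VC|·bis = (10.2519,-15.7309)
T_A = V + ((C−V)·d_A)·d_A = V + 1.3000·d_A = (2.6757,-6.2413)
T_B = V + ((C−V)·d_B)·d_B = V + 1.3000·d_B = (4.8562,-4.8526)
sweep = 180° − θ = 12.2211°

center=(10.2519,-15.7309) T_A=(2.6757,-6.2413) T_B=(4.8562,-4.8526) sweep=12.2211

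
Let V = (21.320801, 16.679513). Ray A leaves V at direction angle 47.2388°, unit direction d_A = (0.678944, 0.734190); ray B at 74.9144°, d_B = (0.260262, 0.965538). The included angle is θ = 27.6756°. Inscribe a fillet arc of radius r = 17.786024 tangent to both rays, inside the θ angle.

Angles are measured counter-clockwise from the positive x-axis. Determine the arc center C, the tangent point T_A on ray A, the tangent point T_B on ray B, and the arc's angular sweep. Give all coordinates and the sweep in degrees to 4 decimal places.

center=(57.2864,81.7682) T_A=(70.3447,69.6925) T_B=(40.1133,86.3972) sweep=152.3244

bisector direction at 61.0766° = (0.483640,0.875267)
center distance |VC| = r/sin(θ/2) = 17.786024/sin(13.8378°) = 74.364341
C = V + |VC|·bis = (57.2864,81.7682)
T_A = V + ((C−V)·d_A)·d_A = V + 72.2060·d_A = (70.3447,69.6925)
T_B = V + ((C−V)·d_B)·d_B = V + 72.2060·d_B = (40.1133,86.3972)
sweep = 180° − θ = 152.3244°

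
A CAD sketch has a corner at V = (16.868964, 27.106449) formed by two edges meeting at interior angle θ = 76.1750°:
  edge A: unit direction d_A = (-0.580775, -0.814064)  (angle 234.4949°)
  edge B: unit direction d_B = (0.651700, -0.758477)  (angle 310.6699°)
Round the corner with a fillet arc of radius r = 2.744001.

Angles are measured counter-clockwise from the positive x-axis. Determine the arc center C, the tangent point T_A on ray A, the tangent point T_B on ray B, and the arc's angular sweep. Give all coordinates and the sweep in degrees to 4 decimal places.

center=(17.0694,22.6627) T_A=(14.8356,24.2563) T_B=(19.1506,24.4509) sweep=103.8250

bisector direction at 272.5824° = (0.045056,-0.998984)
center distance |VC| = r/sin(θ/2) = 2.744001/sin(38.0875°) = 4.448307
C = V + |VC|·bis = (17.0694,22.6627)
T_A = V + ((C−V)·d_A)·d_A = V + 3.5011·d_A = (14.8356,24.2563)
T_B = V + ((C−V)·d_B)·d_B = V + 3.5011·d_B = (19.1506,24.4509)
sweep = 180° − θ = 103.8250°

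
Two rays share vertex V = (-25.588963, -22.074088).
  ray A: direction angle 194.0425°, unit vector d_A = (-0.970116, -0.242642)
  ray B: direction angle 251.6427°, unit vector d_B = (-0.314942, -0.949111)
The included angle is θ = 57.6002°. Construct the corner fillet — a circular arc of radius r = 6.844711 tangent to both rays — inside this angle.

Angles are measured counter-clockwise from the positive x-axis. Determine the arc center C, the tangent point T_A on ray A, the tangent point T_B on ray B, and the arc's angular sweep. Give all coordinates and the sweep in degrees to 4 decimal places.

center=(-36.0065,-31.7352) T_A=(-37.6673,-25.0951) T_B=(-29.5101,-33.8909) sweep=122.3998

bisector direction at 222.8426° = (-0.733224,-0.679987)
center distance |VC| = r/sin(θ/2) = 6.844711/sin(28.8001°) = 14.207861
C = V + |VC|·bis = (-36.0065,-31.7352)
T_A = V + ((C−V)·d_A)·d_A = V + 12.4504·d_A = (-37.6673,-25.0951)
T_B = V + ((C−V)·d_B)·d_B = V + 12.4504·d_B = (-29.5101,-33.8909)
sweep = 180° − θ = 122.3998°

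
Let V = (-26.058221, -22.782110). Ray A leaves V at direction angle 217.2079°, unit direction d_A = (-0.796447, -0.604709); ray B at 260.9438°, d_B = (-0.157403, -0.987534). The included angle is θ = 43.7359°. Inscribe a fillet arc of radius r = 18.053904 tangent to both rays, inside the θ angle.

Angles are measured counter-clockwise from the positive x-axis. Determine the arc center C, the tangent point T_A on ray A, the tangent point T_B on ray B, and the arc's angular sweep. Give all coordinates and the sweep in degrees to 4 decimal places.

center=(-50.9676,-64.3628) T_A=(-61.8849,-49.9838) T_B=(-33.1387,-67.2046) sweep=136.2641

bisector direction at 239.0759° = (-0.513903,-0.857848)
center distance |VC| = r/sin(θ/2) = 18.053904/sin(21.8680°) = 48.470928
C = V + |VC|·bis = (-50.9676,-64.3628)
T_A = V + ((C−V)·d_A)·d_A = V + 44.9832·d_A = (-61.8849,-49.9838)
T_B = V + ((C−V)·d_B)·d_B = V + 44.9832·d_B = (-33.1387,-67.2046)
sweep = 180° − θ = 136.2641°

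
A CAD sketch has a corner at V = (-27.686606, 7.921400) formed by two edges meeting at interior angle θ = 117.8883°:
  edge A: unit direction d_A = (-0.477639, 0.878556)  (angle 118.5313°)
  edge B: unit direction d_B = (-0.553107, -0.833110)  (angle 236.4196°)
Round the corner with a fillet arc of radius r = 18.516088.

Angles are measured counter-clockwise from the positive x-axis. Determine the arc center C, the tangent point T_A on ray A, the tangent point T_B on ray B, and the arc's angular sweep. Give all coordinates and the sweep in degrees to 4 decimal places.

bisector direction at 177.4754° = (-0.999029,0.044047)
center distance |VC| = r/sin(θ/2) = 18.516088/sin(58.9442°) = 21.614156
C = V + |VC|·bis = (-49.2798,8.8734)
T_A = V + ((C−V)·d_A)·d_A = V + 11.1502·d_A = (-33.0124,17.7175)
T_B = V + ((C−V)·d_B)·d_B = V + 11.1502·d_B = (-33.8538,-1.3679)
sweep = 180° − θ = 62.1117°

center=(-49.2798,8.8734) T_A=(-33.0124,17.7175) T_B=(-33.8538,-1.3679) sweep=62.1117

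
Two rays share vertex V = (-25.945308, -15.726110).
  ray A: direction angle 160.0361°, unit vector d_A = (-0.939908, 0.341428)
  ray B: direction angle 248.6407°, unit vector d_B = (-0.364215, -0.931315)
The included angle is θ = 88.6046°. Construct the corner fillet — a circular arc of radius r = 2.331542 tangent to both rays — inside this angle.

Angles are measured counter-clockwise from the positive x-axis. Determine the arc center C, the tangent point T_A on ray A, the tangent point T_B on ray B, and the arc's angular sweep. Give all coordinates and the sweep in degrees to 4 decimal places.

center=(-28.9868,-17.1019) T_A=(-28.1908,-14.9104) T_B=(-26.8154,-17.9510) sweep=91.3954

bisector direction at 204.3384° = (-0.911127,-0.412125)
center distance |VC| = r/sin(θ/2) = 2.331542/sin(44.3023°) = 3.338195
C = V + |VC|·bis = (-28.9868,-17.1019)
T_A = V + ((C−V)·d_A)·d_A = V + 2.3890·d_A = (-28.1908,-14.9104)
T_B = V + ((C−V)·d_B)·d_B = V + 2.3890·d_B = (-26.8154,-17.9510)
sweep = 180° − θ = 91.3954°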